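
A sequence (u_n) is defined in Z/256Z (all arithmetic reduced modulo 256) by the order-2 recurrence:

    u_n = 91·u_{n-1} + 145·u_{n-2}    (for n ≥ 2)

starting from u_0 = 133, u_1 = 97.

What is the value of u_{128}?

u_2 = 91·97 + 145·133 = 208
u_3 = 91·208 + 145·97 = 225
u_4 = 91·225 + 145·208 = 203
u_5 = 91·203 + 145·225 = 154
u_6 = 91·154 + 145·203 = 185
u_7 = 91·185 + 145·154 = 253
u_8 = 91·253 + 145·185 = 184
u_9 = 91·184 + 145·253 = 181
u_10 = 91·181 + 145·184 = 143
u_11 = 91·143 + 145·181 = 90
u_12 = 91·90 + 145·143 = 253
u_13 = 91·253 + 145·90 = 233
u_14 = 91·233 + 145·253 = 32
u_15 = 91·32 + 145·233 = 89
u_16 = 91·89 + 145·32 = 195
u_17 = 91·195 + 145·89 = 186
u_18 = 91·186 + 145·195 = 145
u_19 = 91·145 + 145·186 = 229
u_20 = 91·229 + 145·145 = 136
u_21 = 91·136 + 145·229 = 13
u_22 = 91·13 + 145·136 = 167
u_23 = 91·167 + 145·13 = 186
u_24 = 91·186 + 145·167 = 181
u_25 = 91·181 + 145·186 = 177
u_26 = 91·177 + 145·181 = 112
u_27 = 91·112 + 145·177 = 17
u_28 = 91·17 + 145·112 = 123
u_29 = 91·123 + 145·17 = 90
u_30 = 91·90 + 145·123 = 169
u_31 = 91·169 + 145·90 = 13
u_32 = 91·13 + 145·169 = 88
u_33 = 91·88 + 145·13 = 165
u_34 = 91·165 + 145·88 = 127
u_35 = 91·127 + 145·165 = 154
u_36 = 91·154 + 145·127 = 173
u_37 = 91·173 + 145·154 = 185
u_38 = 91·185 + 145·173 = 192
u_39 = 91·192 + 145·185 = 9
u_40 = 91·9 + 145·192 = 243
u_41 = 91·243 + 145·9 = 122
u_42 = 91·122 + 145·243 = 1
u_43 = 91·1 + 145·122 = 117
u_44 = 91·117 + 145·1 = 40
u_45 = 91·40 + 145·117 = 125
u_46 = 91·125 + 145·40 = 23
u_47 = 91·23 + 145·125 = 250
u_48 = 91·250 + 145·23 = 229
u_49 = 91·229 + 145·250 = 1
u_50 = 91·1 + 145·229 = 16
u_51 = 91·16 + 145·1 = 65
u_52 = 91·65 + 145·16 = 43
u_53 = 91·43 + 145·65 = 26
u_54 = 91·26 + 145·43 = 153
u_55 = 91·153 + 145·26 = 29
u_56 = 91·29 + 145·153 = 248
u_57 = 91·248 + 145·29 = 149
u_58 = 91·149 + 145·248 = 111
u_59 = 91·111 + 145·149 = 218
u_60 = 91·218 + 145·111 = 93
u_61 = 91·93 + 145·218 = 137
u_62 = 91·137 + 145·93 = 96
u_63 = 91·96 + 145·137 = 185
u_64 = 91·185 + 145·96 = 35
u_65 = 91·35 + 145·185 = 58
u_66 = 91·58 + 145·35 = 113
u_67 = 91·113 + 145·58 = 5
u_68 = 91·5 + 145·113 = 200
u_69 = 91·200 + 145·5 = 237
u_70 = 91·237 + 145·200 = 135
u_71 = 91·135 + 145·237 = 58
u_72 = 91·58 + 145·135 = 21
u_73 = 91·21 + 145·58 = 81
u_74 = 91·81 + 145·21 = 176
u_75 = 91·176 + 145·81 = 113
u_76 = 91·113 + 145·176 = 219
u_77 = 91·219 + 145·113 = 218
u_78 = 91·218 + 145·219 = 137
u_79 = 91·137 + 145·218 = 45
u_80 = 91·45 + 145·137 = 152
u_81 = 91·152 + 145·45 = 133
u_82 = 91·133 + 145·152 = 95
u_83 = 91·95 + 145·133 = 26
u_84 = 91·26 + 145·95 = 13
u_85 = 91·13 + 145·26 = 89
u_86 = 91·89 + 145·13 = 0
u_87 = 91·0 + 145·89 = 105
u_88 = 91·105 + 145·0 = 83
u_89 = 91·83 + 145·105 = 250
u_90 = 91·250 + 145·83 = 225
u_91 = 91·225 + 145·250 = 149
u_92 = 91·149 + 145·225 = 104
u_93 = 91·104 + 145·149 = 93
u_94 = 91·93 + 145·104 = 247
u_95 = 91·247 + 145·93 = 122
u_96 = 91·122 + 145·247 = 69
u_97 = 91·69 + 145·122 = 161
u_98 = 91·161 + 145·69 = 80
u_99 = 91·80 + 145·161 = 161
u_100 = 91·161 + 145·80 = 139
u_101 = 91·139 + 145·161 = 154
u_102 = 91·154 + 145·139 = 121
u_103 = 91·121 + 145·154 = 61
u_104 = 91·61 + 145·121 = 56
u_105 = 91·56 + 145·61 = 117
u_106 = 91·117 + 145·56 = 79
u_107 = 91·79 + 145·117 = 90
u_108 = 91·90 + 145·79 = 189
u_109 = 91·189 + 145·90 = 41
u_110 = 91·41 + 145·189 = 160
u_111 = 91·160 + 145·41 = 25
u_112 = 91·25 + 145·160 = 131
u_113 = 91·131 + 145·25 = 186
u_114 = 91·186 + 145·131 = 81
u_115 = 91·81 + 145·186 = 37
u_116 = 91·37 + 145·81 = 8
u_117 = 91·8 + 145·37 = 205
u_118 = 91·205 + 145·8 = 103
u_119 = 91·103 + 145·205 = 186
u_120 = 91·186 + 145·103 = 117
u_121 = 91·117 + 145·186 = 241
u_122 = 91·241 + 145·117 = 240
u_123 = 91·240 + 145·241 = 209
u_124 = 91·209 + 145·240 = 59
u_125 = 91·59 + 145·209 = 90
u_126 = 91·90 + 145·59 = 105
u_127 = 91·105 + 145·90 = 77
u_128 = 91·77 + 145·105 = 216

216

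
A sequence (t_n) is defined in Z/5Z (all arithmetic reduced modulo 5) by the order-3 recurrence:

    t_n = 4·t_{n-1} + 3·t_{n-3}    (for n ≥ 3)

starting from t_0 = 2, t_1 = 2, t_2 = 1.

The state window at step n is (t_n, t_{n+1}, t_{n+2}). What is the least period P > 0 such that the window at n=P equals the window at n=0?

n=0: window = (2, 2, 1)
n=1: window = (2, 1, 0)
n=2: window = (1, 0, 1)
n=3: window = (0, 1, 2)
n=4: window = (1, 2, 3)
n=5: window = (2, 3, 0)
n=6: window = (3, 0, 1)
n=7: window = (0, 1, 3)
n=8: window = (1, 3, 2)
n=9: window = (3, 2, 1)
n=10: window = (2, 1, 3)
n=11: window = (1, 3, 3)
n=12: window = (3, 3, 0)
n=13: window = (3, 0, 4)
n=14: window = (0, 4, 0)
n=15: window = (4, 0, 0)
n=16: window = (0, 0, 2)
n=17: window = (0, 2, 3)
n=18: window = (2, 3, 2)
n=19: window = (3, 2, 4)
n=20: window = (2, 4, 0)
n=21: window = (4, 0, 1)
n=22: window = (0, 1, 1)
n=23: window = (1, 1, 4)
n=24: window = (1, 4, 4)
n=25: window = (4, 4, 4)
n=26: window = (4, 4, 3)
n=27: window = (4, 3, 4)
n=28: window = (3, 4, 3)
n=29: window = (4, 3, 1)
n=30: window = (3, 1, 1)
n=31: window = (1, 1, 3)
n=32: window = (1, 3, 0)
n=33: window = (3, 0, 3)
n=34: window = (0, 3, 1)
n=35: window = (3, 1, 4)
n=36: window = (1, 4, 0)
n=37: window = (4, 0, 3)
n=38: window = (0, 3, 4)
n=39: window = (3, 4, 1)
n=40: window = (4, 1, 3)
…
n=122: window = (3, 1, 2)
n=123: window = (1, 2, 2)
n=124: window = (2, 2, 1)
window at n=124 equals window at n=0 → period = 124

124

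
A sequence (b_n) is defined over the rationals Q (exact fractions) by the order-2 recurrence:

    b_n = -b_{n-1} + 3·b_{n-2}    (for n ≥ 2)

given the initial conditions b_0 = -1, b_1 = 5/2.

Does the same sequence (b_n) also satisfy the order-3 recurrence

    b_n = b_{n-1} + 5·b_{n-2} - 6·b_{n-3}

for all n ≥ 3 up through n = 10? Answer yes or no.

yes

Terms b_0..b_10: -1, 5/2, -11/2, 13, -59/2, 137/2, -157, 725/2, -1667/2, 1921, -8843/2
n=3: candidate gives 13, actual b_3 = 13 ✓
n=4: candidate gives -59/2, actual b_4 = -59/2 ✓
n=5: candidate gives 137/2, actual b_5 = 137/2 ✓
n=6: candidate gives -157, actual b_6 = -157 ✓
n=7: candidate gives 725/2, actual b_7 = 725/2 ✓
n=8: candidate gives -1667/2, actual b_8 = -1667/2 ✓
n=9: candidate gives 1921, actual b_9 = 1921 ✓
n=10: candidate gives -8843/2, actual b_10 = -8843/2 ✓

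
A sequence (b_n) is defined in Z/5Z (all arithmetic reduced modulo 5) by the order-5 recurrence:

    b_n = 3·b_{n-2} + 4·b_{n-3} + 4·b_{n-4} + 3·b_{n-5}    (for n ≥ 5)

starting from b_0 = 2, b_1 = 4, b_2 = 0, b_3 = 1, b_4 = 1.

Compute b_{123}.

b_5 = 0·1 + 3·1 + 4·0 + 4·4 + 3·2 = 0
b_6 = 0·0 + 3·1 + 4·1 + 4·0 + 3·4 = 4
b_7 = 0·4 + 3·0 + 4·1 + 4·1 + 3·0 = 3
b_8 = 0·3 + 3·4 + 4·0 + 4·1 + 3·1 = 4
b_9 = 0·4 + 3·3 + 4·4 + 4·0 + 3·1 = 3
b_10 = 0·3 + 3·4 + 4·3 + 4·4 + 3·0 = 0
Continuing the recurrence:
  b_11 = 4;  b_12 = 2;  b_13 = 1;  b_14 = 1;  b_15 = 2;  b_16 = 2
  b_17 = 0;  b_18 = 1;  b_19 = 4;  b_20 = 2;  b_21 = 2;  b_22 = 1
  b_23 = 3;  b_24 = 1;  b_25 = 2;  b_26 = 0;  b_27 = 0;  b_28 = 1
  b_29 = 1;  b_30 = 4;  b_31 = 2;  b_32 = 0;  b_33 = 4;  b_34 = 2
  b_35 = 2;  b_36 = 3;  b_37 = 0;  b_38 = 2;  b_39 = 1;  b_40 = 4
  b_41 = 0;  b_42 = 4;  b_43 = 1;  b_44 = 1;  b_45 = 1;  b_46 = 3
  b_47 = 3;  b_48 = 0;  b_49 = 3;  b_50 = 2;  b_51 = 0;  b_52 = 2
  b_53 = 0;  b_54 = 3;  b_55 = 4;  b_56 = 2;  b_57 = 0;  b_58 = 4
  b_59 = 3;  b_60 = 2;  b_61 = 1;  b_62 = 4;  b_63 = 0;  b_64 = 3
  b_65 = 1;  b_66 = 3;  b_67 = 2;  b_68 = 0;  b_69 = 1;  b_70 = 3
  b_71 = 0;  b_72 = 4;  b_73 = 1;  b_74 = 2;  b_75 = 3;  b_76 = 1
  b_77 = 3;  b_78 = 1;  b_79 = 1;  b_80 = 3;  b_81 = 2;  b_82 = 1
  b_83 = 0;  b_84 = 1;  b_85 = 1;  b_86 = 3;  b_87 = 0;  b_88 = 2
  b_89 = 4;  b_90 = 1;  b_91 = 4;  b_92 = 2;  b_93 = 3;  b_94 = 3
  b_95 = 1;  b_96 = 1;  b_97 = 3;  b_98 = 3;  b_99 = 1;  b_100 = 3
  b_101 = 0;  b_102 = 4;  b_103 = 0;  b_104 = 2;  b_105 = 0;  b_106 = 2
  b_107 = 0;  b_108 = 4;  b_109 = 4;  b_110 = 0;  b_111 = 4;  b_112 = 2
  b_113 = 0;  b_114 = 4;  b_115 = 4;  b_116 = 2;  b_117 = 4;  b_118 = 3
  b_119 = 3;  b_120 = 0;  b_121 = 3
b_122 = 0·3 + 3·0 + 4·3 + 4·3 + 3·4 = 1
b_123 = 0·1 + 3·3 + 4·0 + 4·3 + 3·3 = 0

0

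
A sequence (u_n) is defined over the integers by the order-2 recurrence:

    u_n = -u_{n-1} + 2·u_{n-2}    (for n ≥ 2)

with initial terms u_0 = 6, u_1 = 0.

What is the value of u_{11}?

u_2 = -1·0 + 2·6 = 12
u_3 = -1·12 + 2·0 = -12
u_4 = -1·-12 + 2·12 = 36
u_5 = -1·36 + 2·-12 = -60
u_6 = -1·-60 + 2·36 = 132
u_7 = -1·132 + 2·-60 = -252
u_8 = -1·-252 + 2·132 = 516
u_9 = -1·516 + 2·-252 = -1020
u_10 = -1·-1020 + 2·516 = 2052
u_11 = -1·2052 + 2·-1020 = -4092

-4092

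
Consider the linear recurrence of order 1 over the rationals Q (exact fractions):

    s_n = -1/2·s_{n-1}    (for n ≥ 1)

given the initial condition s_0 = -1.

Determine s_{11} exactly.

1/2048

s_1 = -1/2·-1 = 1/2
s_2 = -1/2·1/2 = -1/4
s_3 = -1/2·-1/4 = 1/8
s_4 = -1/2·1/8 = -1/16
s_5 = -1/2·-1/16 = 1/32
s_6 = -1/2·1/32 = -1/64
s_7 = -1/2·-1/64 = 1/128
s_8 = -1/2·1/128 = -1/256
s_9 = -1/2·-1/256 = 1/512
s_10 = -1/2·1/512 = -1/1024
s_11 = -1/2·-1/1024 = 1/2048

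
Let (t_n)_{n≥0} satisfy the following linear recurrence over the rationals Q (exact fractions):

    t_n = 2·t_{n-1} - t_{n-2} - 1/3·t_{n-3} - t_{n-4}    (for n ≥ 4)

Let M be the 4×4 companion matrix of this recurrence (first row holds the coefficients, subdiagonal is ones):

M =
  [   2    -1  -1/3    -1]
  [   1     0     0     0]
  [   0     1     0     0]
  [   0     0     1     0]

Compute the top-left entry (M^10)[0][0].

-1115/27

(M^10)[0][0] is the top entry after applying M 10 times to the unit state (1, 0, 0, 0). Equivalently it is h_{13} for the auxiliary sequence (h_n) obeying the same recurrence with h_3 = 1 and h_i = 0 for 0 ≤ i < 3:
h_4 = 2·1 + -1·0 + -1/3·0 + -1·0 = 2
h_5 = 2·2 + -1·1 + -1/3·0 + -1·0 = 3
h_6 = 2·3 + -1·2 + -1/3·1 + -1·0 = 11/3
h_7 = 2·11/3 + -1·3 + -1/3·2 + -1·1 = 8/3
h_8 = 2·8/3 + -1·11/3 + -1/3·3 + -1·2 = -4/3
h_9 = 2·-4/3 + -1·8/3 + -1/3·11/3 + -1·3 = -86/9
h_10 = 2·-86/9 + -1·-4/3 + -1/3·8/3 + -1·11/3 = -67/3
h_11 = 2·-67/3 + -1·-86/9 + -1/3·-4/3 + -1·8/3 = -112/3
h_12 = 2·-112/3 + -1·-67/3 + -1/3·-86/9 + -1·-4/3 = -1291/27
h_13 = 2·-1291/27 + -1·-112/3 + -1/3·-67/3 + -1·-86/9 = -1115/27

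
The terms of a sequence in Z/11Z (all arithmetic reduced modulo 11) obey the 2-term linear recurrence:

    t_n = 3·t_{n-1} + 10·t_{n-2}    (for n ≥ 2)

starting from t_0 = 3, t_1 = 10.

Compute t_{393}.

t_2 = 3·10 + 10·3 = 5
t_3 = 3·5 + 10·10 = 5
t_4 = 3·5 + 10·5 = 10
t_5 = 3·10 + 10·5 = 3
t_6 = 3·3 + 10·10 = 10
(t_5, t_6) = (3, 10) = (t_0, t_1), so the sequence has period 5.
393 ≡ 3 (mod 5), hence t_393 = t_3 = 5.

5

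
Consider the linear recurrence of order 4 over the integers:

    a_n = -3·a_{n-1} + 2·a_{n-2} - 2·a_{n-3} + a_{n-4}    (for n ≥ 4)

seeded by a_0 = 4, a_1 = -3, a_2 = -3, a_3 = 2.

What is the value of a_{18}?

a_4 = -3·2 + 2·-3 + -2·-3 + 1·4 = -2
a_5 = -3·-2 + 2·2 + -2·-3 + 1·-3 = 13
a_6 = -3·13 + 2·-2 + -2·2 + 1·-3 = -50
a_7 = -3·-50 + 2·13 + -2·-2 + 1·2 = 182
a_8 = -3·182 + 2·-50 + -2·13 + 1·-2 = -674
a_9 = -3·-674 + 2·182 + -2·-50 + 1·13 = 2499
a_10 = -3·2499 + 2·-674 + -2·182 + 1·-50 = -9259
a_11 = -3·-9259 + 2·2499 + -2·-674 + 1·182 = 34305
a_12 = -3·34305 + 2·-9259 + -2·2499 + 1·-674 = -127105
a_13 = -3·-127105 + 2·34305 + -2·-9259 + 1·2499 = 470942
a_14 = -3·470942 + 2·-127105 + -2·34305 + 1·-9259 = -1744905
a_15 = -3·-1744905 + 2·470942 + -2·-127105 + 1·34305 = 6465114
a_16 = -3·6465114 + 2·-1744905 + -2·470942 + 1·-127105 = -23954141
a_17 = -3·-23954141 + 2·6465114 + -2·-1744905 + 1·470942 = 88753403
a_18 = -3·88753403 + 2·-23954141 + -2·6465114 + 1·-1744905 = -328843624

-328843624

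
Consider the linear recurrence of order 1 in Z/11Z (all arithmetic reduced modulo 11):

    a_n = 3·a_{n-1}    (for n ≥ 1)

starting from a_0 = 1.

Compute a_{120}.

1

a_1 = 3·1 = 3
a_2 = 3·3 = 9
a_3 = 3·9 = 5
a_4 = 3·5 = 4
a_5 = 3·4 = 1
(a_5) = (1) = (a_0), so the sequence has period 5.
120 ≡ 0 (mod 5), hence a_120 = a_0 = 1.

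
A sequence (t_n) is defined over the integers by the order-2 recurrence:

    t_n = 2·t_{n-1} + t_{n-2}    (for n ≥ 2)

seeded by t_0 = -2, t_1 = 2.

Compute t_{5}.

t_2 = 2·2 + 1·-2 = 2
t_3 = 2·2 + 1·2 = 6
t_4 = 2·6 + 1·2 = 14
t_5 = 2·14 + 1·6 = 34

34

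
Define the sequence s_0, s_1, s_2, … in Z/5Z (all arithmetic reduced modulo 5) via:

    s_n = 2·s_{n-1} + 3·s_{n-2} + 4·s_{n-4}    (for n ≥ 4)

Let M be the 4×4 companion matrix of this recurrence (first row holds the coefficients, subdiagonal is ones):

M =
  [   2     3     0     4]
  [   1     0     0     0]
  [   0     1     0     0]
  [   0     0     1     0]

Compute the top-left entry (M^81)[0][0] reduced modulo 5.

0

(M^81)[0][0] is the top entry after applying M 81 times to the unit state (1, 0, 0, 0). Equivalently it is h_{84} for the auxiliary sequence (h_n) obeying the same recurrence with h_3 = 1 and h_i = 0 for 0 ≤ i < 3:
h_4 = 2·1 + 3·0 + 0·0 + 4·0 = 2
h_5 = 2·2 + 3·1 + 0·0 + 4·0 = 2
h_6 = 2·2 + 3·2 + 0·1 + 4·0 = 0
h_7 = 2·0 + 3·2 + 0·2 + 4·1 = 0
h_8 = 2·0 + 3·0 + 0·2 + 4·2 = 3
h_9 = 2·3 + 3·0 + 0·0 + 4·2 = 4
h_10 = 2·4 + 3·3 + 0·0 + 4·0 = 2
h_11 = 2·2 + 3·4 + 0·3 + 4·0 = 1
h_12 = 2·1 + 3·2 + 0·4 + 4·3 = 0
h_13 = 2·0 + 3·1 + 0·2 + 4·4 = 4
h_14 = 2·4 + 3·0 + 0·1 + 4·2 = 1
h_15 = 2·1 + 3·4 + 0·0 + 4·1 = 3
h_16 = 2·3 + 3·1 + 0·4 + 4·0 = 4
h_17 = 2·4 + 3·3 + 0·1 + 4·4 = 3
h_18 = 2·3 + 3·4 + 0·3 + 4·1 = 2
h_19 = 2·2 + 3·3 + 0·4 + 4·3 = 0
h_20 = 2·0 + 3·2 + 0·3 + 4·4 = 2
h_21 = 2·2 + 3·0 + 0·2 + 4·3 = 1
h_22 = 2·1 + 3·2 + 0·0 + 4·2 = 1
h_23 = 2·1 + 3·1 + 0·2 + 4·0 = 0
h_24 = 2·0 + 3·1 + 0·1 + 4·2 = 1
h_25 = 2·1 + 3·0 + 0·1 + 4·1 = 1
h_26 = 2·1 + 3·1 + 0·0 + 4·1 = 4
h_27 = 2·4 + 3·1 + 0·1 + 4·0 = 1
h_28 = 2·1 + 3·4 + 0·1 + 4·1 = 3
h_29 = 2·3 + 3·1 + 0·4 + 4·1 = 3
h_30 = 2·3 + 3·3 + 0·1 + 4·4 = 1
h_31 = 2·1 + 3·3 + 0·3 + 4·1 = 0
h_32 = 2·0 + 3·1 + 0·3 + 4·3 = 0
h_33 = 2·0 + 3·0 + 0·1 + 4·3 = 2
h_34 = 2·2 + 3·0 + 0·0 + 4·1 = 3
h_35 = 2·3 + 3·2 + 0·0 + 4·0 = 2
h_36 = 2·2 + 3·3 + 0·2 + 4·0 = 3
h_37 = 2·3 + 3·2 + 0·3 + 4·2 = 0
h_38 = 2·0 + 3·3 + 0·2 + 4·3 = 1
h_39 = 2·1 + 3·0 + 0·3 + 4·2 = 0
h_40 = 2·0 + 3·1 + 0·0 + 4·3 = 0
h_41 = 2·0 + 3·0 + 0·1 + 4·0 = 0
h_42 = 2·0 + 3·0 + 0·0 + 4·1 = 4
h_43 = 2·4 + 3·0 + 0·0 + 4·0 = 3
h_44 = 2·3 + 3·4 + 0·0 + 4·0 = 3
h_45 = 2·3 + 3·3 + 0·4 + 4·0 = 0
h_46 = 2·0 + 3·3 + 0·3 + 4·4 = 0
h_47 = 2·0 + 3·0 + 0·3 + 4·3 = 2
h_48 = 2·2 + 3·0 + 0·0 + 4·3 = 1
h_49 = 2·1 + 3·2 + 0·0 + 4·0 = 3
h_50 = 2·3 + 3·1 + 0·2 + 4·0 = 4
h_51 = 2·4 + 3·3 + 0·1 + 4·2 = 0
h_52 = 2·0 + 3·4 + 0·3 + 4·1 = 1
h_53 = 2·1 + 3·0 + 0·4 + 4·3 = 4
h_54 = 2·4 + 3·1 + 0·0 + 4·4 = 2
h_55 = 2·2 + 3·4 + 0·1 + 4·0 = 1
h_56 = 2·1 + 3·2 + 0·4 + 4·1 = 2
h_57 = 2·2 + 3·1 + 0·2 + 4·4 = 3
h_58 = 2·3 + 3·2 + 0·1 + 4·2 = 0
h_59 = 2·0 + 3·3 + 0·2 + 4·1 = 3
h_60 = 2·3 + 3·0 + 0·3 + 4·2 = 4
h_61 = 2·4 + 3·3 + 0·0 + 4·3 = 4
h_62 = 2·4 + 3·4 + 0·3 + 4·0 = 0
h_63 = 2·0 + 3·4 + 0·4 + 4·3 = 4
h_64 = 2·4 + 3·0 + 0·4 + 4·4 = 4
h_65 = 2·4 + 3·4 + 0·0 + 4·4 = 1
h_66 = 2·1 + 3·4 + 0·4 + 4·0 = 4
h_67 = 2·4 + 3·1 + 0·4 + 4·4 = 2
h_68 = 2·2 + 3·4 + 0·1 + 4·4 = 2
h_69 = 2·2 + 3·2 + 0·4 + 4·1 = 4
h_70 = 2·4 + 3·2 + 0·2 + 4·4 = 0
h_71 = 2·0 + 3·4 + 0·2 + 4·2 = 0
h_72 = 2·0 + 3·0 + 0·4 + 4·2 = 3
h_73 = 2·3 + 3·0 + 0·0 + 4·4 = 2
h_74 = 2·2 + 3·3 + 0·0 + 4·0 = 3
h_75 = 2·3 + 3·2 + 0·3 + 4·0 = 2
h_76 = 2·2 + 3·3 + 0·2 + 4·3 = 0
h_77 = 2·0 + 3·2 + 0·3 + 4·2 = 4
h_78 = 2·4 + 3·0 + 0·2 + 4·3 = 0
h_79 = 2·0 + 3·4 + 0·0 + 4·2 = 0
h_80 = 2·0 + 3·0 + 0·4 + 4·0 = 0
h_81 = 2·0 + 3·0 + 0·0 + 4·4 = 1
h_82 = 2·1 + 3·0 + 0·0 + 4·0 = 2
h_83 = 2·2 + 3·1 + 0·0 + 4·0 = 2
h_84 = 2·2 + 3·2 + 0·1 + 4·0 = 0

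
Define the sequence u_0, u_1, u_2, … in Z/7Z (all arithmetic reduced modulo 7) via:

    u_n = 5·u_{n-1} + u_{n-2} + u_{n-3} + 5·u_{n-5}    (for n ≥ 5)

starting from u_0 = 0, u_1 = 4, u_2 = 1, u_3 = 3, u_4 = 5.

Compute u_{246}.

u_5 = 5·5 + 1·3 + 1·1 + 0·4 + 5·0 = 1
u_6 = 5·1 + 1·5 + 1·3 + 0·1 + 5·4 = 5
u_7 = 5·5 + 1·1 + 1·5 + 0·3 + 5·1 = 1
u_8 = 5·1 + 1·5 + 1·1 + 0·5 + 5·3 = 5
u_9 = 5·5 + 1·1 + 1·5 + 0·1 + 5·5 = 0
u_10 = 5·0 + 1·5 + 1·1 + 0·5 + 5·1 = 4
Continuing the recurrence:
  u_11 = 1;  u_12 = 0;  u_13 = 2;  u_14 = 4;  u_15 = 0;  u_16 = 4
  u_17 = 3;  u_18 = 1;  u_19 = 4;  u_20 = 3;  u_21 = 5;  u_22 = 5
  u_23 = 3;  u_24 = 3;  u_25 = 3;  u_26 = 4;  u_27 = 2;  u_28 = 4
  u_29 = 6;  u_30 = 2;  u_31 = 5;  u_32 = 1;  u_33 = 4;  u_34 = 0
  u_35 = 1;  u_36 = 6;  u_37 = 1;  u_38 = 4;  u_39 = 6;  u_40 = 5
  u_41 = 2;  u_42 = 5;  u_43 = 3;  u_44 = 3;  u_45 = 6;  u_46 = 4
  u_47 = 5;  u_48 = 1;  u_49 = 1;  u_50 = 6;  u_51 = 3;  u_52 = 5
  u_53 = 4;  u_54 = 5;  u_55 = 1;  u_56 = 1;  u_57 = 1;  u_58 = 6
  u_59 = 1;  u_60 = 3;  u_61 = 6;  u_62 = 4;  u_63 = 3;  u_64 = 2
  u_65 = 4;  u_66 = 6;  u_67 = 0;  u_68 = 4;  u_69 = 1;  u_70 = 1
  u_71 = 5;  u_72 = 6;  u_73 = 0;  u_74 = 2;  u_75 = 0;  u_76 = 6
  u_77 = 6;  u_78 = 1;  u_79 = 6;  u_80 = 2;  u_81 = 5;  u_82 = 0
  u_83 = 5;  u_84 = 4;  u_85 = 0;  u_86 = 6;  u_87 = 6;  u_88 = 5
  u_89 = 1;  u_90 = 2;  u_91 = 4;  u_92 = 4;  u_93 = 2;  u_94 = 2
  u_95 = 5;  u_96 = 0;  u_97 = 6;  u_98 = 3;  u_99 = 3;  u_100 = 0
  u_101 = 6;  u_102 = 0;  u_103 = 0;  u_104 = 0;  u_105 = 0;  u_106 = 2
  u_107 = 3;  u_108 = 3;  u_109 = 6;  u_110 = 1;  u_111 = 3;  u_112 = 2
  u_113 = 1;  u_114 = 5;  u_115 = 5;  u_116 = 4;  u_117 = 5;  u_118 = 4
  u_119 = 5;  u_120 = 3;  u_121 = 2;  u_122 = 1;  u_123 = 2;  u_124 = 3
  u_125 = 5;  u_126 = 5;  u_127 = 3;  u_128 = 0;  u_129 = 2;  u_130 = 3
  u_131 = 0;  u_132 = 6;  u_133 = 5;  u_134 = 6;  u_135 = 0;  u_136 = 4
  u_137 = 0;  u_138 = 1;  u_139 = 4;  u_140 = 0;  u_141 = 4;  u_142 = 3
  u_143 = 3;  u_144 = 0;  u_145 = 6;  u_146 = 4;  u_147 = 6;  u_148 = 6
  u_149 = 5;  u_150 = 4;  u_151 = 2;  u_152 = 0;  u_153 = 1;  u_154 = 4
  u_155 = 6;  u_156 = 3;  u_157 = 4;  u_158 = 6;  u_159 = 1;  u_160 = 3
  u_161 = 2;  u_162 = 6;  u_163 = 2;  u_164 = 2;  u_165 = 5;  u_166 = 4
  u_167 = 1;  u_168 = 3;  u_169 = 2;  u_170 = 4;  u_171 = 3;  u_172 = 5
  u_173 = 5;  u_174 = 1;  u_175 = 0;  u_176 = 0;  u_177 = 5;  u_178 = 1
  u_179 = 1;  u_180 = 4;  u_181 = 1;  u_182 = 0;  u_183 = 3;  u_184 = 0
  u_185 = 2;  u_186 = 4;  u_187 = 1;  u_188 = 5;  u_189 = 2;  u_190 = 5
  u_191 = 3;  u_192 = 6;  u_193 = 0;  u_194 = 5;  u_195 = 0;  u_196 = 6
  u_197 = 2;  u_198 = 2;  u_199 = 1;  u_200 = 2;  u_201 = 1;  u_202 = 4
  u_203 = 5;  u_204 = 0;  u_205 = 5;  u_206 = 0;  u_207 = 4;  u_208 = 1
  u_209 = 2;  u_210 = 5;  u_211 = 0;  u_212 = 6;  u_213 = 5;  u_214 = 6
  u_215 = 3;  u_216 = 5;  u_217 = 1;  u_218 = 3;  u_219 = 2;  u_220 = 1
  u_221 = 0;  u_222 = 1;  u_223 = 0;  u_224 = 4;  u_225 = 5;  u_226 = 1
  u_227 = 5;  u_228 = 3;  u_229 = 6;  u_230 = 0;  u_231 = 0;  u_232 = 3
  u_233 = 2;  u_234 = 1;  u_235 = 3;  u_236 = 4;  u_237 = 4;  u_238 = 2
  u_239 = 2;  u_240 = 3;  u_241 = 4;  u_242 = 3;  u_243 = 4;  u_244 = 2
u_245 = 5·2 + 1·4 + 1·3 + 0·4 + 5·3 = 4
u_246 = 5·4 + 1·2 + 1·4 + 0·3 + 5·4 = 4

4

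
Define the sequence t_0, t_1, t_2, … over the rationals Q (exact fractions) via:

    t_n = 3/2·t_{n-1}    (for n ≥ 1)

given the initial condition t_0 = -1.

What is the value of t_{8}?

t_1 = 3/2·-1 = -3/2
t_2 = 3/2·-3/2 = -9/4
t_3 = 3/2·-9/4 = -27/8
t_4 = 3/2·-27/8 = -81/16
t_5 = 3/2·-81/16 = -243/32
t_6 = 3/2·-243/32 = -729/64
t_7 = 3/2·-729/64 = -2187/128
t_8 = 3/2·-2187/128 = -6561/256

-6561/256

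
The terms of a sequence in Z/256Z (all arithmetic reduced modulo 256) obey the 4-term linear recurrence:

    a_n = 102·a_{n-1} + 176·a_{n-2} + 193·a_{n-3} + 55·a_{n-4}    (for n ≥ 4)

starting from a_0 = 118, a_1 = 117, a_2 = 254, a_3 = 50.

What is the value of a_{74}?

158

a_4 = 102·50 + 176·254 + 193·117 + 55·118 = 27
a_5 = 102·27 + 176·50 + 193·254 + 55·117 = 195
a_6 = 102·195 + 176·27 + 193·50 + 55·254 = 134
a_7 = 102·134 + 176·195 + 193·27 + 55·50 = 141
a_8 = 102·141 + 176·134 + 193·195 + 55·27 = 30
a_9 = 102·30 + 176·141 + 193·134 + 55·195 = 207
a_10 = 102·207 + 176·30 + 193·141 + 55·134 = 49
a_11 = 102·49 + 176·207 + 193·30 + 55·141 = 191
a_12 = 102·191 + 176·49 + 193·207 + 55·30 = 75
a_13 = 102·75 + 176·191 + 193·49 + 55·207 = 156
a_14 = 102·156 + 176·75 + 193·191 + 55·49 = 62
a_15 = 102·62 + 176·156 + 193·75 + 55·191 = 136
a_16 = 102·136 + 176·62 + 193·156 + 55·75 = 137
a_17 = 102·137 + 176·136 + 193·62 + 55·156 = 88
a_18 = 102·88 + 176·137 + 193·136 + 55·62 = 26
a_19 = 102·26 + 176·88 + 193·137 + 55·136 = 93
a_20 = 102·93 + 176·26 + 193·88 + 55·137 = 181
a_21 = 102·181 + 176·93 + 193·26 + 55·88 = 144
a_22 = 102·144 + 176·181 + 193·93 + 55·26 = 131
a_23 = 102·131 + 176·144 + 193·181 + 55·93 = 162
a_24 = 102·162 + 176·131 + 193·144 + 55·181 = 15
a_25 = 102·15 + 176·162 + 193·131 + 55·144 = 13
a_26 = 102·13 + 176·15 + 193·162 + 55·131 = 197
a_27 = 102·197 + 176·13 + 193·15 + 55·162 = 139
a_28 = 102·139 + 176·197 + 193·13 + 55·15 = 216
a_29 = 102·216 + 176·139 + 193·197 + 55·13 = 240
a_30 = 102·240 + 176·216 + 193·139 + 55·197 = 62
a_31 = 102·62 + 176·240 + 193·216 + 55·139 = 105
a_32 = 102·105 + 176·62 + 193·240 + 55·216 = 206
a_33 = 102·206 + 176·105 + 193·62 + 55·240 = 146
a_34 = 102·146 + 176·206 + 193·105 + 55·62 = 71
a_35 = 102·71 + 176·146 + 193·206 + 55·105 = 135
a_36 = 102·135 + 176·71 + 193·146 + 55·206 = 238
a_37 = 102·238 + 176·135 + 193·71 + 55·146 = 137
a_38 = 102·137 + 176·238 + 193·135 + 55·71 = 62
a_39 = 102·62 + 176·137 + 193·238 + 55·135 = 83
a_40 = 102·83 + 176·62 + 193·137 + 55·238 = 29
a_41 = 102·29 + 176·83 + 193·62 + 55·137 = 203
a_42 = 102·203 + 176·29 + 193·83 + 55·62 = 183
a_43 = 102·183 + 176·203 + 193·29 + 55·83 = 44
a_44 = 102·44 + 176·183 + 193·203 + 55·29 = 158
a_45 = 102·158 + 176·44 + 193·183 + 55·203 = 200
a_46 = 102·200 + 176·158 + 193·44 + 55·183 = 205
a_47 = 102·205 + 176·200 + 193·158 + 55·44 = 192
a_48 = 102·192 + 176·205 + 193·200 + 55·158 = 42
a_49 = 102·42 + 176·192 + 193·205 + 55·200 = 65
a_50 = 102·65 + 176·42 + 193·192 + 55·205 = 145
a_51 = 102·145 + 176·65 + 193·42 + 55·192 = 96
a_52 = 102·96 + 176·145 + 193·65 + 55·42 = 247
a_53 = 102·247 + 176·96 + 193·145 + 55·65 = 178
a_54 = 102·178 + 176·247 + 193·96 + 55·145 = 67
a_55 = 102·67 + 176·178 + 193·247 + 55·96 = 233
a_56 = 102·233 + 176·67 + 193·178 + 55·247 = 41
a_57 = 102·41 + 176·233 + 193·67 + 55·178 = 71
a_58 = 102·71 + 176·41 + 193·233 + 55·67 = 136
a_59 = 102·136 + 176·71 + 193·41 + 55·233 = 248
a_60 = 102·248 + 176·136 + 193·71 + 55·41 = 166
a_61 = 102·166 + 176·248 + 193·136 + 55·71 = 109
a_62 = 102·109 + 176·166 + 193·248 + 55·136 = 190
a_63 = 102·190 + 176·109 + 193·166 + 55·248 = 18
a_64 = 102·18 + 176·190 + 193·109 + 55·166 = 163
a_65 = 102·163 + 176·18 + 193·190 + 55·109 = 251
a_66 = 102·251 + 176·163 + 193·18 + 55·190 = 118
a_67 = 102·118 + 176·251 + 193·163 + 55·18 = 85
a_68 = 102·85 + 176·118 + 193·251 + 55·163 = 62
a_69 = 102·62 + 176·85 + 193·118 + 55·251 = 7
a_70 = 102·7 + 176·62 + 193·85 + 55·118 = 217
a_71 = 102·217 + 176·7 + 193·62 + 55·85 = 71
a_72 = 102·71 + 176·217 + 193·7 + 55·62 = 19
a_73 = 102·19 + 176·71 + 193·217 + 55·7 = 124
a_74 = 102·124 + 176·19 + 193·71 + 55·217 = 158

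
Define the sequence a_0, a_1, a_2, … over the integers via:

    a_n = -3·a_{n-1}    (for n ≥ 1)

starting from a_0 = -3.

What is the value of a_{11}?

a_1 = -3·-3 = 9
a_2 = -3·9 = -27
a_3 = -3·-27 = 81
a_4 = -3·81 = -243
a_5 = -3·-243 = 729
a_6 = -3·729 = -2187
a_7 = -3·-2187 = 6561
a_8 = -3·6561 = -19683
a_9 = -3·-19683 = 59049
a_10 = -3·59049 = -177147
a_11 = -3·-177147 = 531441

531441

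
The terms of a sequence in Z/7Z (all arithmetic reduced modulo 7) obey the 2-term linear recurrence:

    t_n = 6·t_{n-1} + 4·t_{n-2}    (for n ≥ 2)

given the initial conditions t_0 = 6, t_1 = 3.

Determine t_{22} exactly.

t_2 = 6·3 + 4·6 = 0
t_3 = 6·0 + 4·3 = 5
t_4 = 6·5 + 4·0 = 2
t_5 = 6·2 + 4·5 = 4
t_6 = 6·4 + 4·2 = 4
t_7 = 6·4 + 4·4 = 5
t_8 = 6·5 + 4·4 = 4
t_9 = 6·4 + 4·5 = 2
t_10 = 6·2 + 4·4 = 0
t_11 = 6·0 + 4·2 = 1
t_12 = 6·1 + 4·0 = 6
t_13 = 6·6 + 4·1 = 5
t_14 = 6·5 + 4·6 = 5
t_15 = 6·5 + 4·5 = 1
t_16 = 6·1 + 4·5 = 5
t_17 = 6·5 + 4·1 = 6
t_18 = 6·6 + 4·5 = 0
t_19 = 6·0 + 4·6 = 3
t_20 = 6·3 + 4·0 = 4
t_21 = 6·4 + 4·3 = 1
t_22 = 6·1 + 4·4 = 1

1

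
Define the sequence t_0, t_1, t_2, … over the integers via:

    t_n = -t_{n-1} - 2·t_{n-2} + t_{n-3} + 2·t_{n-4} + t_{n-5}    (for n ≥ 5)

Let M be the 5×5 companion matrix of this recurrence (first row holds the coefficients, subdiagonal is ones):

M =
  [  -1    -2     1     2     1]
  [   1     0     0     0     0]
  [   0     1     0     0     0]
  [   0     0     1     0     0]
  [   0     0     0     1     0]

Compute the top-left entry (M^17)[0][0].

1465

(M^17)[0][0] is the top entry after applying M 17 times to the unit state (1, 0, 0, 0, 0). Equivalently it is h_{21} for the auxiliary sequence (h_n) obeying the same recurrence with h_4 = 1 and h_i = 0 for 0 ≤ i < 4:
h_5 = -1·1 + -2·0 + 1·0 + 2·0 + 1·0 = -1
h_6 = -1·-1 + -2·1 + 1·0 + 2·0 + 1·0 = -1
h_7 = -1·-1 + -2·-1 + 1·1 + 2·0 + 1·0 = 4
h_8 = -1·4 + -2·-1 + 1·-1 + 2·1 + 1·0 = -1
h_9 = -1·-1 + -2·4 + 1·-1 + 2·-1 + 1·1 = -9
h_10 = -1·-9 + -2·-1 + 1·4 + 2·-1 + 1·-1 = 12
h_11 = -1·12 + -2·-9 + 1·-1 + 2·4 + 1·-1 = 12
h_12 = -1·12 + -2·12 + 1·-9 + 2·-1 + 1·4 = -43
h_13 = -1·-43 + -2·12 + 1·12 + 2·-9 + 1·-1 = 12
h_14 = -1·12 + -2·-43 + 1·12 + 2·12 + 1·-9 = 101
h_15 = -1·101 + -2·12 + 1·-43 + 2·12 + 1·12 = -132
h_16 = -1·-132 + -2·101 + 1·12 + 2·-43 + 1·12 = -132
h_17 = -1·-132 + -2·-132 + 1·101 + 2·12 + 1·-43 = 478
h_18 = -1·478 + -2·-132 + 1·-132 + 2·101 + 1·12 = -132
h_19 = -1·-132 + -2·478 + 1·-132 + 2·-132 + 1·101 = -1119
h_20 = -1·-1119 + -2·-132 + 1·478 + 2·-132 + 1·-132 = 1465
h_21 = -1·1465 + -2·-1119 + 1·-132 + 2·478 + 1·-132 = 1465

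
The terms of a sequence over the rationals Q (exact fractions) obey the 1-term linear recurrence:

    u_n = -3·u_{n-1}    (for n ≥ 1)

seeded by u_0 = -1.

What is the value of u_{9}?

19683

u_1 = -3·-1 = 3
u_2 = -3·3 = -9
u_3 = -3·-9 = 27
u_4 = -3·27 = -81
u_5 = -3·-81 = 243
u_6 = -3·243 = -729
u_7 = -3·-729 = 2187
u_8 = -3·2187 = -6561
u_9 = -3·-6561 = 19683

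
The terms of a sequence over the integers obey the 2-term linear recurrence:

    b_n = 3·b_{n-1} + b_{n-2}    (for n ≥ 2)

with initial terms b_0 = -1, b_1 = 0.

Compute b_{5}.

-33

b_2 = 3·0 + 1·-1 = -1
b_3 = 3·-1 + 1·0 = -3
b_4 = 3·-3 + 1·-1 = -10
b_5 = 3·-10 + 1·-3 = -33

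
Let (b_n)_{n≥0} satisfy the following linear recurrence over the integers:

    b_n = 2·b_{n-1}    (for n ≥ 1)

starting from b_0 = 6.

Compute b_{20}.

b_1 = 2·6 = 12
b_2 = 2·12 = 24
b_3 = 2·24 = 48
b_4 = 2·48 = 96
b_5 = 2·96 = 192
b_6 = 2·192 = 384
b_7 = 2·384 = 768
b_8 = 2·768 = 1536
b_9 = 2·1536 = 3072
b_10 = 2·3072 = 6144
b_11 = 2·6144 = 12288
b_12 = 2·12288 = 24576
b_13 = 2·24576 = 49152
b_14 = 2·49152 = 98304
b_15 = 2·98304 = 196608
b_16 = 2·196608 = 393216
b_17 = 2·393216 = 786432
b_18 = 2·786432 = 1572864
b_19 = 2·1572864 = 3145728
b_20 = 2·3145728 = 6291456

6291456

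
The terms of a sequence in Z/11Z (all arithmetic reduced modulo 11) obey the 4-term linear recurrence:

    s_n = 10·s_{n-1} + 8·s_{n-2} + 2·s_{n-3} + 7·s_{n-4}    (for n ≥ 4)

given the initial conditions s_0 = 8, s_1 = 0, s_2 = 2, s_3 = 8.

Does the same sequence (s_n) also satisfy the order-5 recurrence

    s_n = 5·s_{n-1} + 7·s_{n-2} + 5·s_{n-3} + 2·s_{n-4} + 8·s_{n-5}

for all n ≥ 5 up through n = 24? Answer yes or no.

no

Terms s_0..s_24: 8, 0, 2, 8, 9, 4, 10, 8, 0, 2, 7, 10, 6, 3, 4, 3, 0, 9, 3, 2, 7, 1, 3, 0, 9
n=5: candidate gives 10, actual s_5 = 4 ✗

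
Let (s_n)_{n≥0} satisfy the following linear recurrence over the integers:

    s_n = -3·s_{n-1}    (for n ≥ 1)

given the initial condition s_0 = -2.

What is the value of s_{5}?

s_1 = -3·-2 = 6
s_2 = -3·6 = -18
s_3 = -3·-18 = 54
s_4 = -3·54 = -162
s_5 = -3·-162 = 486

486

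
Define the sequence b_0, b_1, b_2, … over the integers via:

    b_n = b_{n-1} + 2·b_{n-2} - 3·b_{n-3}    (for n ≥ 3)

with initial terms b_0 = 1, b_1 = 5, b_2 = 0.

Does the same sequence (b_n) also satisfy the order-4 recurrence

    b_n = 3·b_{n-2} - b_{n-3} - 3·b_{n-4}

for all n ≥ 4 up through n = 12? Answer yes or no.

Terms b_0..b_12: 1, 5, 0, 7, -8, 6, -31, 5, -75, 28, -137, 144, -214
n=4: candidate gives -8, actual b_4 = -8 ✓
n=5: candidate gives 6, actual b_5 = 6 ✓
n=6: candidate gives -31, actual b_6 = -31 ✓
n=7: candidate gives 5, actual b_7 = 5 ✓
n=8: candidate gives -75, actual b_8 = -75 ✓
n=9: candidate gives 28, actual b_9 = 28 ✓
n=10: candidate gives -137, actual b_10 = -137 ✓
n=11: candidate gives 144, actual b_11 = 144 ✓
n=12: candidate gives -214, actual b_12 = -214 ✓

yes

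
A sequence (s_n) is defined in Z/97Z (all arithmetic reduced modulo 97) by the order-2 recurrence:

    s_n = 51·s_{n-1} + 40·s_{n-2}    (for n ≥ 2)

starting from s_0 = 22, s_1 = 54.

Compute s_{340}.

81

s_2 = 51·54 + 40·22 = 45
s_3 = 51·45 + 40·54 = 90
s_4 = 51·90 + 40·45 = 85
s_5 = 51·85 + 40·90 = 78
s_6 = 51·78 + 40·85 = 6
s_7 = 51·6 + 40·78 = 31
Continuing the recurrence:
  s_8 = 75;  s_9 = 21;  s_10 = 94;  s_11 = 8;  s_12 = 94;  s_13 = 70
  s_14 = 55;  s_15 = 76;  s_16 = 62;  s_17 = 91;  s_18 = 40;  s_19 = 54
  s_20 = 86;  s_21 = 47;  s_22 = 17;  s_23 = 31;  s_24 = 30;  s_25 = 54
  s_26 = 74;  s_27 = 17;  s_28 = 44;  s_29 = 14;  s_30 = 49;  s_31 = 52
  s_32 = 53;  s_33 = 30;  s_34 = 61;  s_35 = 43;  s_36 = 74;  s_37 = 62
  s_38 = 11;  s_39 = 34;  s_40 = 40;  s_41 = 5;  s_42 = 12;  s_43 = 36
  s_44 = 85;  s_45 = 52;  s_46 = 38;  s_47 = 41;  s_48 = 22;  s_49 = 46
  s_50 = 25;  s_51 = 11;  s_52 = 9;  s_53 = 26;  s_54 = 37;  s_55 = 17
  s_56 = 19;  s_57 = 0;  s_58 = 81;  s_59 = 57;  s_60 = 36;  s_61 = 42
  s_62 = 90;  s_63 = 62;  s_64 = 69;  s_65 = 82;  s_66 = 55;  s_67 = 71
  s_68 = 1;  s_69 = 78;  s_70 = 41;  s_71 = 70;  s_72 = 69;  s_73 = 14
  s_74 = 79;  s_75 = 30;  s_76 = 34;  s_77 = 24;  s_78 = 62;  s_79 = 48
  s_80 = 78;  s_81 = 78;  s_82 = 17;  s_83 = 10;  s_84 = 26;  s_85 = 77
  s_86 = 20;  s_87 = 26;  s_88 = 89;  s_89 = 50;  s_90 = 96;  s_91 = 9
  s_92 = 31;  s_93 = 1;  s_94 = 30;  s_95 = 18;  s_96 = 81;  s_97 = 1
  s_98 = 90;  s_99 = 71;  s_100 = 43;  s_101 = 86;  s_102 = 92;  s_103 = 81
  s_104 = 51;  s_105 = 21;  s_106 = 7;  s_107 = 33;  s_108 = 23;  s_109 = 68
  s_110 = 23;  s_111 = 13;  s_112 = 31;  s_113 = 64;  s_114 = 42;  s_115 = 46
  s_116 = 49;  s_117 = 71;  s_118 = 52;  s_119 = 60;  s_120 = 96;  s_121 = 21
  s_122 = 61;  s_123 = 71;  s_124 = 47;  s_125 = 96;  s_126 = 83;  s_127 = 22
  s_128 = 77;  s_129 = 54;  s_130 = 14;  s_131 = 61;  s_132 = 82;  s_133 = 26
  s_134 = 47;  s_135 = 42;  s_136 = 45;  s_137 = 95;  s_138 = 49;  s_139 = 91
  s_140 = 5;  s_141 = 15;  s_142 = 92;  s_143 = 54;  s_144 = 32;  s_145 = 9
  s_146 = 90;  s_147 = 3;  s_148 = 67;  s_149 = 45;  s_150 = 28;  s_151 = 27
  s_152 = 72;  s_153 = 96;  s_154 = 16;  s_155 = 0;  s_156 = 58;  s_157 = 48
  s_158 = 15;  s_159 = 66;  s_160 = 86;  s_161 = 42;  s_162 = 53;  s_163 = 18
  s_164 = 31;  s_165 = 70;  s_166 = 57;  s_167 = 81;  s_168 = 9;  s_169 = 13
  s_170 = 53;  s_171 = 22;  s_172 = 41;  s_173 = 61;  s_174 = 95;  s_175 = 10
  s_176 = 42;  s_177 = 20;  s_178 = 81;  s_179 = 81;  s_180 = 96;  s_181 = 85
  s_182 = 27;  s_183 = 24;  s_184 = 73;  s_185 = 27;  s_186 = 29;  s_187 = 37
  s_188 = 40;  s_189 = 28;  s_190 = 21;  s_191 = 57;  s_192 = 61;  s_193 = 56
  s_194 = 58;  s_195 = 57;  s_196 = 86;  s_197 = 70;  s_198 = 26;  s_199 = 52
  s_200 = 6;  s_201 = 58;  s_202 = 94;  s_203 = 33;  s_204 = 11;  s_205 = 38
  s_206 = 50;  s_207 = 93;  s_208 = 50;  s_209 = 62;  s_210 = 21;  s_211 = 59
  s_212 = 66;  s_213 = 3;  s_214 = 77;  s_215 = 70;  s_216 = 54;  s_217 = 25
  s_218 = 40;  s_219 = 33;  s_220 = 82;  s_221 = 70;  s_222 = 60;  s_223 = 40
  s_224 = 75;  s_225 = 90;  s_226 = 24;  s_227 = 71;  s_228 = 22;  s_229 = 82
  s_230 = 18;  s_231 = 27;  s_232 = 60;  s_233 = 66;  s_234 = 43;  s_235 = 80
  s_236 = 77;  s_237 = 46;  s_238 = 91;  s_239 = 79;  s_240 = 6;  s_241 = 71
  s_242 = 78;  s_243 = 28;  s_244 = 86;  s_245 = 74;  s_246 = 36;  s_247 = 43
  s_248 = 44;  s_249 = 84;  s_250 = 30;  s_251 = 40;  s_252 = 39;  s_253 = 0
  s_254 = 8;  s_255 = 20;  s_256 = 79;  s_257 = 76;  s_258 = 52;  s_259 = 66
  s_260 = 14;  s_261 = 56;  s_262 = 21;  s_263 = 13;  s_264 = 48;  s_265 = 58
  s_266 = 28;  s_267 = 62;  s_268 = 14;  s_269 = 90;  s_270 = 9;  s_271 = 82
  s_272 = 80;  s_273 = 85;  s_274 = 66;  s_275 = 73;  s_276 = 58;  s_277 = 58
  s_278 = 40;  s_279 = 92;  s_280 = 84;  s_281 = 10;  s_282 = 87;  s_283 = 84
  s_284 = 4;  s_285 = 72;  s_286 = 49;  s_287 = 44;  s_288 = 33;  s_289 = 48
  s_290 = 82;  s_291 = 88;  s_292 = 8;  s_293 = 48;  s_294 = 52;  s_295 = 13
  s_296 = 27;  s_297 = 54;  s_298 = 51;  s_299 = 8;  s_300 = 23;  s_301 = 38
  s_302 = 45;  s_303 = 32;  s_304 = 37;  s_305 = 63;  s_306 = 37;  s_307 = 42
  s_308 = 33;  s_309 = 65;  s_310 = 76;  s_311 = 74;  s_312 = 24;  s_313 = 13
  s_314 = 71;  s_315 = 67;  s_316 = 49;  s_317 = 38;  s_318 = 18;  s_319 = 13
  s_320 = 25;  s_321 = 49;  s_322 = 7;  s_323 = 86;  s_324 = 10;  s_325 = 70
  s_326 = 90;  s_327 = 18;  s_328 = 56;  s_329 = 84;  s_330 = 25;  s_331 = 76
  s_332 = 26;  s_333 = 1;  s_334 = 24;  s_335 = 3;  s_336 = 46;  s_337 = 41
  s_338 = 51
s_339 = 51·51 + 40·41 = 70
s_340 = 51·70 + 40·51 = 81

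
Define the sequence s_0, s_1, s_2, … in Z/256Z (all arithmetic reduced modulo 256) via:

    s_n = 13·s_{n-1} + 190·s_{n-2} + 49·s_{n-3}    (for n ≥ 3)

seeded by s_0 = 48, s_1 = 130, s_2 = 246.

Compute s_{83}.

s_3 = 13·246 + 190·130 + 49·48 = 42
s_4 = 13·42 + 190·246 + 49·130 = 152
s_5 = 13·152 + 190·42 + 49·246 = 250
s_6 = 13·250 + 190·152 + 49·42 = 140
s_7 = 13·140 + 190·250 + 49·152 = 192
s_8 = 13·192 + 190·140 + 49·250 = 130
s_9 = 13·130 + 190·192 + 49·140 = 230
s_10 = 13·230 + 190·130 + 49·192 = 234
s_11 = 13·234 + 190·230 + 49·130 = 120
s_12 = 13·120 + 190·234 + 49·230 = 202
s_13 = 13·202 + 190·120 + 49·234 = 28
s_14 = 13·28 + 190·202 + 49·120 = 80
s_15 = 13·80 + 190·28 + 49·202 = 130
s_16 = 13·130 + 190·80 + 49·28 = 86
s_17 = 13·86 + 190·130 + 49·80 = 42
s_18 = 13·42 + 190·86 + 49·130 = 216
s_19 = 13·216 + 190·42 + 49·86 = 154
s_20 = 13·154 + 190·216 + 49·42 = 44
s_21 = 13·44 + 190·154 + 49·216 = 224
s_22 = 13·224 + 190·44 + 49·154 = 130
s_23 = 13·130 + 190·224 + 49·44 = 70
s_24 = 13·70 + 190·130 + 49·224 = 234
s_25 = 13·234 + 190·70 + 49·130 = 184
s_26 = 13·184 + 190·234 + 49·70 = 106
s_27 = 13·106 + 190·184 + 49·234 = 188
s_28 = 13·188 + 190·106 + 49·184 = 112
s_29 = 13·112 + 190·188 + 49·106 = 130
s_30 = 13·130 + 190·112 + 49·188 = 182
s_31 = 13·182 + 190·130 + 49·112 = 42
s_32 = 13·42 + 190·182 + 49·130 = 24
s_33 = 13·24 + 190·42 + 49·182 = 58
s_34 = 13·58 + 190·24 + 49·42 = 204
s_35 = 13·204 + 190·58 + 49·24 = 0
s_36 = 13·0 + 190·204 + 49·58 = 130
s_37 = 13·130 + 190·0 + 49·204 = 166
s_38 = 13·166 + 190·130 + 49·0 = 234
s_39 = 13·234 + 190·166 + 49·130 = 248
s_40 = 13·248 + 190·234 + 49·166 = 10
s_41 = 13·10 + 190·248 + 49·234 = 92
s_42 = 13·92 + 190·10 + 49·248 = 144
s_43 = 13·144 + 190·92 + 49·10 = 130
s_44 = 13·130 + 190·144 + 49·92 = 22
s_45 = 13·22 + 190·130 + 49·144 = 42
s_46 = 13·42 + 190·22 + 49·130 = 88
s_47 = 13·88 + 190·42 + 49·22 = 218
s_48 = 13·218 + 190·88 + 49·42 = 108
s_49 = 13·108 + 190·218 + 49·88 = 32
s_50 = 13·32 + 190·108 + 49·218 = 130
s_51 = 13·130 + 190·32 + 49·108 = 6
s_52 = 13·6 + 190·130 + 49·32 = 234
s_53 = 13·234 + 190·6 + 49·130 = 56
s_54 = 13·56 + 190·234 + 49·6 = 170
s_55 = 13·170 + 190·56 + 49·234 = 252
s_56 = 13·252 + 190·170 + 49·56 = 176
s_57 = 13·176 + 190·252 + 49·170 = 130
s_58 = 13·130 + 190·176 + 49·252 = 118
s_59 = 13·118 + 190·130 + 49·176 = 42
s_60 = 13·42 + 190·118 + 49·130 = 152
s_61 = 13·152 + 190·42 + 49·118 = 122
s_62 = 13·122 + 190·152 + 49·42 = 12
s_63 = 13·12 + 190·122 + 49·152 = 64
s_64 = 13·64 + 190·12 + 49·122 = 130
s_65 = 13·130 + 190·64 + 49·12 = 102
s_66 = 13·102 + 190·130 + 49·64 = 234
s_67 = 13·234 + 190·102 + 49·130 = 120
s_68 = 13·120 + 190·234 + 49·102 = 74
s_69 = 13·74 + 190·120 + 49·234 = 156
s_70 = 13·156 + 190·74 + 49·120 = 208
s_71 = 13·208 + 190·156 + 49·74 = 130
s_72 = 13·130 + 190·208 + 49·156 = 214
s_73 = 13·214 + 190·130 + 49·208 = 42
s_74 = 13·42 + 190·214 + 49·130 = 216
s_75 = 13·216 + 190·42 + 49·214 = 26
s_76 = 13·26 + 190·216 + 49·42 = 172
s_77 = 13·172 + 190·26 + 49·216 = 96
s_78 = 13·96 + 190·172 + 49·26 = 130
s_79 = 13·130 + 190·96 + 49·172 = 198
s_80 = 13·198 + 190·130 + 49·96 = 234
s_81 = 13·234 + 190·198 + 49·130 = 184
s_82 = 13·184 + 190·234 + 49·198 = 234
s_83 = 13·234 + 190·184 + 49·234 = 60

60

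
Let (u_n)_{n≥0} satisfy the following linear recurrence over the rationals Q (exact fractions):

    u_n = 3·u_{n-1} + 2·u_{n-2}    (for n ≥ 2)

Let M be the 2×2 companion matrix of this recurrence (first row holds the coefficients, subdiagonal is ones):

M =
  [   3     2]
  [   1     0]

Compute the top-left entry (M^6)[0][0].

1763

(M^6)[0][0] is the top entry after applying M 6 times to the unit state (1, 0). Equivalently it is h_{7} for the auxiliary sequence (h_n) obeying the same recurrence with h_1 = 1 and h_i = 0 for 0 ≤ i < 1:
h_2 = 3·1 + 2·0 = 3
h_3 = 3·3 + 2·1 = 11
h_4 = 3·11 + 2·3 = 39
h_5 = 3·39 + 2·11 = 139
h_6 = 3·139 + 2·39 = 495
h_7 = 3·495 + 2·139 = 1763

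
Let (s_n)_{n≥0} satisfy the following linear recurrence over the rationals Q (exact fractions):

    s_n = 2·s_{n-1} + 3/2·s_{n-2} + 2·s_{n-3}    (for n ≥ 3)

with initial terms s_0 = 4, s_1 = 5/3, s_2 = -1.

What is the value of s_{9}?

s_3 = 2·-1 + 3/2·5/3 + 2·4 = 17/2
s_4 = 2·17/2 + 3/2·-1 + 2·5/3 = 113/6
s_5 = 2·113/6 + 3/2·17/2 + 2·-1 = 581/12
s_6 = 2·581/12 + 3/2·113/6 + 2·17/2 = 1705/12
s_7 = 2·1705/12 + 3/2·581/12 + 2·113/6 = 9467/24
s_8 = 2·9467/24 + 3/2·1705/12 + 2·581/12 = 8791/8
s_9 = 2·8791/8 + 3/2·9467/24 + 2·1705/12 = 147533/48

147533/48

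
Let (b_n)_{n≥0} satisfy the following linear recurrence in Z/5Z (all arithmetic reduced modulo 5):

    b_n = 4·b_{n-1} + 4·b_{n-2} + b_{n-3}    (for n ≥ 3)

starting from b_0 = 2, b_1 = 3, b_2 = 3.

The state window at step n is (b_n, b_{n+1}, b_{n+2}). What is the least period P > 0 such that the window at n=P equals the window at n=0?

n=0: window = (2, 3, 3)
n=1: window = (3, 3, 1)
n=2: window = (3, 1, 4)
n=3: window = (1, 4, 3)
n=4: window = (4, 3, 4)
n=5: window = (3, 4, 2)
n=6: window = (4, 2, 2)
n=7: window = (2, 2, 0)
n=8: window = (2, 0, 0)
n=9: window = (0, 0, 2)
n=10: window = (0, 2, 3)
n=11: window = (2, 3, 0)
n=12: window = (3, 0, 4)
n=13: window = (0, 4, 4)
n=14: window = (4, 4, 2)
n=15: window = (4, 2, 3)
n=16: window = (2, 3, 4)
n=17: window = (3, 4, 0)
n=18: window = (4, 0, 4)
n=19: window = (0, 4, 0)
n=20: window = (4, 0, 1)
n=21: window = (0, 1, 3)
n=22: window = (1, 3, 1)
n=23: window = (3, 1, 2)
n=24: window = (1, 2, 0)
n=25: window = (2, 0, 4)
n=26: window = (0, 4, 3)
n=27: window = (4, 3, 3)
n=28: window = (3, 3, 3)
n=29: window = (3, 3, 2)
n=30: window = (3, 2, 3)
n=31: window = (2, 3, 3)
window at n=31 equals window at n=0 → period = 31

31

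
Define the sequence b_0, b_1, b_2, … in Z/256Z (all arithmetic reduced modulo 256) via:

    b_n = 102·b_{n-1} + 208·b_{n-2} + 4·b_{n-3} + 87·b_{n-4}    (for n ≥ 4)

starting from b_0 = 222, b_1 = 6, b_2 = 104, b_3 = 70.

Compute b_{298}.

72

b_4 = 102·70 + 208·104 + 4·6 + 87·222 = 238
b_5 = 102·238 + 208·70 + 4·104 + 87·6 = 94
b_6 = 102·94 + 208·238 + 4·70 + 87·104 = 68
b_7 = 102·68 + 208·94 + 4·238 + 87·70 = 250
b_8 = 102·250 + 208·68 + 4·94 + 87·238 = 54
b_9 = 102·54 + 208·250 + 4·68 + 87·94 = 166
Continuing the recurrence:
  b_10 = 8;  b_11 = 222;  b_12 = 230;  b_13 = 142;  b_14 = 164;  b_15 = 194
  b_16 = 238;  b_17 = 70;  b_18 = 8;  b_19 = 182;  b_20 = 254;  b_21 = 254
  b_22 = 36;  b_23 = 138;  b_24 = 134;  b_25 = 102;  b_26 = 232;  b_27 = 78
  b_28 = 182;  b_29 = 46;  b_30 = 68;  b_31 = 210;  b_32 = 126;  b_33 = 134
  b_34 = 40;  b_35 = 38;  b_36 = 142;  b_37 = 158;  b_38 = 132;  b_39 = 26
  b_40 = 86;  b_41 = 38;  b_42 = 72;  b_43 = 190;  b_44 = 6;  b_45 = 206
  b_46 = 100;  b_47 = 226;  b_48 = 142;  b_49 = 198;  b_50 = 200;  b_51 = 150
  b_52 = 158;  b_53 = 62;  b_54 = 100;  b_55 = 170;  b_56 = 166;  b_57 = 230
  b_58 = 40;  b_59 = 46;  b_60 = 214;  b_61 = 110;  b_62 = 4;  b_63 = 242
  b_64 = 30;  b_65 = 6;  b_66 = 232;  b_67 = 6;  b_68 = 46;  b_69 = 222
  b_70 = 196;  b_71 = 58;  b_72 = 118;  b_73 = 166;  b_74 = 136;  b_75 = 158
  b_76 = 38;  b_77 = 14;  b_78 = 36;  b_79 = 2;  b_80 = 46;  b_81 = 70
  b_82 = 136;  b_83 = 118;  b_84 = 62;  b_85 = 126;  b_86 = 164;  b_87 = 202
  b_88 = 198;  b_89 = 102;  b_90 = 104;  b_91 = 14;  b_92 = 246;  b_93 = 174
  b_94 = 196;  b_95 = 18;  b_96 = 190;  b_97 = 134;  b_98 = 168;  b_99 = 230
  b_100 = 206;  b_101 = 30;  b_102 = 4;  b_103 = 90;  b_104 = 150;  b_105 = 38
  b_106 = 200;  b_107 = 126;  b_108 = 70;  b_109 = 78;  b_110 = 228;  b_111 = 34
  b_112 = 206;  b_113 = 198;  b_114 = 72;  b_115 = 86;  b_116 = 222;  b_117 = 190
  b_118 = 228;  b_119 = 234;  b_120 = 230;  b_121 = 230;  b_122 = 168;  b_123 = 238
  b_124 = 22;  b_125 = 238;  b_126 = 132;  b_127 = 50;  b_128 = 94;  b_129 = 6
  b_130 = 104;  b_131 = 198;  b_132 = 110;  b_133 = 94;  b_134 = 68;  b_135 = 122
  b_136 = 182;  b_137 = 166;  b_138 = 8;  b_139 = 94;  b_140 = 102;  b_141 = 142
  b_142 = 164;  b_143 = 66;  b_144 = 110;  b_145 = 70;  b_146 = 8;  b_147 = 54
  b_148 = 126;  b_149 = 254;  b_150 = 36;  b_151 = 10;  b_152 = 6;  b_153 = 102
  b_154 = 232;  b_155 = 206;  b_156 = 54;  b_157 = 46;  b_158 = 68;  b_159 = 82
  b_160 = 254;  b_161 = 134;  b_162 = 40;  b_163 = 166;  b_164 = 14;  b_165 = 158
  b_166 = 132;  b_167 = 154;  b_168 = 214;  b_169 = 38;  b_170 = 72;  b_171 = 62
  b_172 = 134;  b_173 = 206;  b_174 = 100;  b_175 = 98;  b_176 = 14;  b_177 = 198
  b_178 = 200;  b_179 = 22;  b_180 = 30;  b_181 = 62;  b_182 = 100;  b_183 = 42
  b_184 = 38;  b_185 = 230;  b_186 = 40;  b_187 = 174;  b_188 = 86;  b_189 = 110
  b_190 = 4;  b_191 = 114;  b_192 = 158;  b_193 = 6;  b_194 = 232;  b_195 = 134
  b_196 = 174;  b_197 = 222;  b_198 = 196;  b_199 = 186;  b_200 = 246;  b_201 = 166
  b_202 = 136;  b_203 = 30;  b_204 = 166;  b_205 = 14;  b_206 = 36;  b_207 = 130
  b_208 = 174;  b_209 = 70;  b_210 = 136;  b_211 = 246;  b_212 = 190;  b_213 = 126
  b_214 = 164;  b_215 = 74;  b_216 = 70;  b_217 = 102;  b_218 = 104;  b_219 = 142
  b_220 = 118;  b_221 = 174;  b_222 = 196;  b_223 = 146;  b_224 = 62;  b_225 = 134
  b_226 = 168;  b_227 = 102;  b_228 = 78;  b_229 = 30;  b_230 = 4;  b_231 = 218
  b_232 = 22;  b_233 = 38;  b_234 = 200;  b_235 = 254;  b_236 = 198;  b_237 = 78
  b_238 = 228;  b_239 = 162;  b_240 = 78;  b_241 = 198;  b_242 = 72;  b_243 = 214
  b_244 = 94;  b_245 = 190;  b_246 = 228;  b_247 = 106;  b_248 = 102;  b_249 = 230
  b_250 = 168;  b_251 = 110;  b_252 = 150;  b_253 = 238;  b_254 = 132;  b_255 = 178
  b_256 = 222;  b_257 = 6;  b_258 = 104;  b_259 = 70;  b_260 = 238;  b_261 = 94
  b_262 = 68;  b_263 = 250;  b_264 = 54;  b_265 = 166;  b_266 = 8;  b_267 = 222
  b_268 = 230;  b_269 = 142;  b_270 = 164;  b_271 = 194;  b_272 = 238;  b_273 = 70
  b_274 = 8;  b_275 = 182;  b_276 = 254;  b_277 = 254;  b_278 = 36;  b_279 = 138
  b_280 = 134;  b_281 = 102;  b_282 = 232;  b_283 = 78;  b_284 = 182;  b_285 = 46
  b_286 = 68;  b_287 = 210;  b_288 = 126;  b_289 = 134;  b_290 = 40;  b_291 = 38
  b_292 = 142;  b_293 = 158;  b_294 = 132;  b_295 = 26;  b_296 = 86
b_297 = 102·86 + 208·26 + 4·132 + 87·158 = 38
b_298 = 102·38 + 208·86 + 4·26 + 87·132 = 72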